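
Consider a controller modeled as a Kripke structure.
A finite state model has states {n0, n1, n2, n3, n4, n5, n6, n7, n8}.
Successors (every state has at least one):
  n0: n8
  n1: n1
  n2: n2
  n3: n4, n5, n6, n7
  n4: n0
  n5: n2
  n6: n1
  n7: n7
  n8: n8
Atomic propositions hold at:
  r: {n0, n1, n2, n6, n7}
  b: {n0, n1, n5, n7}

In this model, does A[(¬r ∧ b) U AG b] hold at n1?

Sat(¬r) = {n3, n4, n5, n8}
Sat(¬r ∧ b) = {n5}
AG b: greatest fixpoint, start Z0 = {n0, n1, n5, n7}, keep only states in Sat with every successor in Z. Z1 = {n1, n7}; fixed.
Sat(AG b) = {n1, n7}
A[(¬r ∧ b) U AG b]: least fixpoint, start Z0 = Sat(AG b) = {n1, n7}, add states in Sat(¬r ∧ b) with every successor in Z. Already a fixed point.
Sat(A[(¬r ∧ b) U AG b]) = {n1, n7}
n1 ∈ Sat(A[(¬r ∧ b) U AG b]) = {n1, n7}, so the formula holds at n1.

Yes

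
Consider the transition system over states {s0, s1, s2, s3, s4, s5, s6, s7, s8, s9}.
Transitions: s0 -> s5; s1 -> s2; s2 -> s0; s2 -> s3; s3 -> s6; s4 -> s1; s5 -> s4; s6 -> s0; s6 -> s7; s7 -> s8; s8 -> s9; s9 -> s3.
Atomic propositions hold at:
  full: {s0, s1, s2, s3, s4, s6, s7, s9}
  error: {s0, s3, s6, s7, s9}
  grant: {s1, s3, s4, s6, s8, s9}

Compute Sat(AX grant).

{s3, s4, s5, s7, s8, s9}

Sat(AX grant) = {s : every successor in {s1, s3, s4, s6, s8, s9}} = {s3, s4, s5, s7, s8, s9}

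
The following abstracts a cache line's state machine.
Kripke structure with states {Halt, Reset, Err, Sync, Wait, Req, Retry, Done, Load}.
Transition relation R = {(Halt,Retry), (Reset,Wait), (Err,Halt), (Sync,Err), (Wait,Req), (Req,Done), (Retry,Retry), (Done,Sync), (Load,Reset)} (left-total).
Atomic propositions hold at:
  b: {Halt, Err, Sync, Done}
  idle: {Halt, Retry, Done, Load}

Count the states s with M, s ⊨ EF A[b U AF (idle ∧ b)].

8

Sat(idle ∧ b) = {Halt, Done}
AF (idle ∧ b): least fixpoint, start Z0 = {Halt, Done}, add states with every successor in Z. Z1 = {Halt, Err, Req, Done}; Z2 = {Halt, Err, Sync, Wait, Req, Done}; Z3 = {Halt, Reset, Err, Sync, Wait, Req, Done}; Z4 = {Halt, Reset, Err, Sync, Wait, Req, Done, Load}; fixed.
Sat(AF (idle ∧ b)) = {Halt, Reset, Err, Sync, Wait, Req, Done, Load}
A[b U AF (idle ∧ b)]: least fixpoint, start Z0 = Sat(AF (idle ∧ b)) = {Halt, Reset, Err, Sync, Wait, Req, Done, Load}, add states in Sat(b) with every successor in Z. Already a fixed point.
Sat(A[b U AF (idle ∧ b)]) = {Halt, Reset, Err, Sync, Wait, Req, Done, Load}
EF A[b U AF (idle ∧ b)]: least fixpoint, start Z0 = {Halt, Reset, Err, Sync, Wait, Req, Done, Load}, add states with some successor in Z. Already a fixed point.
Sat(EF A[b U AF (idle ∧ b)]) = {Halt, Reset, Err, Sync, Wait, Req, Done, Load}
|Sat(EF A[b U AF (idle ∧ b)])| = |{Halt, Reset, Err, Sync, Wait, Req, Done, Load}| = 8.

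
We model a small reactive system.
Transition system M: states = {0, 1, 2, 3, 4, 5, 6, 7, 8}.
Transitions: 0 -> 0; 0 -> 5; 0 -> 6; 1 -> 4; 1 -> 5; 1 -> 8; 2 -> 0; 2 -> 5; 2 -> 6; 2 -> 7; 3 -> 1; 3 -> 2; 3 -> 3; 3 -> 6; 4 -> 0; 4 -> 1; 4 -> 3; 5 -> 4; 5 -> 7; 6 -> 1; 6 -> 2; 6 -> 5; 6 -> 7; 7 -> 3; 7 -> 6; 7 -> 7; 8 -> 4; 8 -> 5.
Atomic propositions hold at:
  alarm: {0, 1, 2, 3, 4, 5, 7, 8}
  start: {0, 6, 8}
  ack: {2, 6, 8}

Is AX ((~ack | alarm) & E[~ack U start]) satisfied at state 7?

Sat(~ack) = {0, 1, 3, 4, 5, 7}
Sat(~ack | alarm) = {0, 1, 2, 3, 4, 5, 7, 8}
E[~ack U start]: least fixpoint, start Z0 = Sat(start) = {0, 6, 8}, add states in Sat(~ack) with some successor in Z. Z1 = {0, 1, 3, 4, 6, 7, 8}; Z2 = {0, 1, 3, 4, 5, 6, 7, 8}; fixed.
Sat(E[~ack U start]) = {0, 1, 3, 4, 5, 6, 7, 8}
Sat((~ack | alarm) & E[~ack U start]) = {0, 1, 3, 4, 5, 7, 8}
Sat(AX ((~ack | alarm) & E[~ack U start])) = {s : every successor in {0, 1, 3, 4, 5, 7, 8}} = {1, 4, 5, 8}
7 ∉ Sat(AX ((~ack | alarm) & E[~ack U start])) = {1, 4, 5, 8}, so the formula does not hold at 7.

No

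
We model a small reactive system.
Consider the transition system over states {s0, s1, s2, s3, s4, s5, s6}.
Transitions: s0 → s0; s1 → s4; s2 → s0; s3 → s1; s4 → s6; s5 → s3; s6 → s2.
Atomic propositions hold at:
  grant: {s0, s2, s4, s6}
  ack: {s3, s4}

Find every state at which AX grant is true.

Sat(AX grant) = {s : every successor in {s0, s2, s4, s6}} = {s0, s1, s2, s4, s6}

{s0, s1, s2, s4, s6}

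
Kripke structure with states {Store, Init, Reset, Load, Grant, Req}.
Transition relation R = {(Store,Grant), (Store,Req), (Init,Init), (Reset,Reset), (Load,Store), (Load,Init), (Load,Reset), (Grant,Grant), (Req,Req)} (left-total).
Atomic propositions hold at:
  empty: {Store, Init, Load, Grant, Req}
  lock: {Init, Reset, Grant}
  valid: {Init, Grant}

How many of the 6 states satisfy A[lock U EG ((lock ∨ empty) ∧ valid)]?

2

Sat(lock ∨ empty) = {Store, Init, Reset, Load, Grant, Req}
Sat((lock ∨ empty) ∧ valid) = {Init, Grant}
EG ((lock ∨ empty) ∧ valid): greatest fixpoint, start Z0 = {Init, Grant}, keep only states in Sat with some successor in Z. Already a fixed point.
Sat(EG ((lock ∨ empty) ∧ valid)) = {Init, Grant}
A[lock U EG ((lock ∨ empty) ∧ valid)]: least fixpoint, start Z0 = Sat(EG ((lock ∨ empty) ∧ valid)) = {Init, Grant}, add states in Sat(lock) with every successor in Z. Already a fixed point.
Sat(A[lock U EG ((lock ∨ empty) ∧ valid)]) = {Init, Grant}
|Sat(A[lock U EG ((lock ∨ empty) ∧ valid)])| = |{Init, Grant}| = 2.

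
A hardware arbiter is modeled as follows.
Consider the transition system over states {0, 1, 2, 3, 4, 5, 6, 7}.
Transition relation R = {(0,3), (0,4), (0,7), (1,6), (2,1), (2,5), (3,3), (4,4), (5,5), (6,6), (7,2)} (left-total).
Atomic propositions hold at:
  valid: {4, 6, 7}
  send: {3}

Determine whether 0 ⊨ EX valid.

Yes

Sat(EX valid) = {s : some successor in {4, 6, 7}} = {0, 1, 4, 6}
0 ∈ Sat(EX valid) = {0, 1, 4, 6}, so the formula holds at 0.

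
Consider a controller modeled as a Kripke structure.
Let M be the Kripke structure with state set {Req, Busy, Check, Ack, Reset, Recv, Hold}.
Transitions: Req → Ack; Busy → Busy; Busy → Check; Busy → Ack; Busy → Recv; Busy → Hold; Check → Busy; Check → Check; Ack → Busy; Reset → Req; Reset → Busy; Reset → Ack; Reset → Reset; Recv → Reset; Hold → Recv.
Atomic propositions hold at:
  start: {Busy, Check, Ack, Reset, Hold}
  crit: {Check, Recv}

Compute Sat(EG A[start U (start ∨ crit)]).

{Busy, Check, Ack, Reset, Recv, Hold}

Sat(start ∨ crit) = {Busy, Check, Ack, Reset, Recv, Hold}
A[start U (start ∨ crit)]: least fixpoint, start Z0 = Sat((start ∨ crit)) = {Busy, Check, Ack, Reset, Recv, Hold}, add states in Sat(start) with every successor in Z. Already a fixed point.
Sat(A[start U (start ∨ crit)]) = {Busy, Check, Ack, Reset, Recv, Hold}
EG A[start U (start ∨ crit)]: greatest fixpoint, start Z0 = {Busy, Check, Ack, Reset, Recv, Hold}, keep only states in Sat with some successor in Z. Already a fixed point.
Sat(EG A[start U (start ∨ crit)]) = {Busy, Check, Ack, Reset, Recv, Hold}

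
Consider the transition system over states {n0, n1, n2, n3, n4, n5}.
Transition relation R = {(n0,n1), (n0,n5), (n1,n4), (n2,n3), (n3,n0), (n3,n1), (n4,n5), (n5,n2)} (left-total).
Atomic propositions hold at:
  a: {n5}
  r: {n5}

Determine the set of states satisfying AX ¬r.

{n1, n2, n3, n5}

Sat(¬r) = {n0, n1, n2, n3, n4}
Sat(AX ¬r) = {s : every successor in {n0, n1, n2, n3, n4}} = {n1, n2, n3, n5}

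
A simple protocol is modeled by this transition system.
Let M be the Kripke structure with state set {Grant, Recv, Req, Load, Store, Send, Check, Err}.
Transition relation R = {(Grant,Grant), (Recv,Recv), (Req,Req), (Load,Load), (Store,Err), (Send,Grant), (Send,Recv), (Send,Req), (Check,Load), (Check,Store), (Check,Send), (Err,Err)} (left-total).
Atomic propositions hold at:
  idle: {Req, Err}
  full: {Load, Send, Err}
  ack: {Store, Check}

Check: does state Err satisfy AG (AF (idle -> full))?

Yes

Sat(idle -> full) = {Grant, Recv, Load, Store, Send, Check, Err}
AF (idle -> full): least fixpoint, start Z0 = {Grant, Recv, Load, Store, Send, Check, Err}, add states with every successor in Z. Already a fixed point.
Sat(AF (idle -> full)) = {Grant, Recv, Load, Store, Send, Check, Err}
AG (AF (idle -> full)): greatest fixpoint, start Z0 = {Grant, Recv, Load, Store, Send, Check, Err}, keep only states in Sat with every successor in Z. Z1 = {Grant, Recv, Load, Store, Check, Err}; Z2 = {Grant, Recv, Load, Store, Err}; fixed.
Sat(AG (AF (idle -> full))) = {Grant, Recv, Load, Store, Err}
Err ∈ Sat(AG (AF (idle -> full))) = {Grant, Recv, Load, Store, Err}, so the formula holds at Err.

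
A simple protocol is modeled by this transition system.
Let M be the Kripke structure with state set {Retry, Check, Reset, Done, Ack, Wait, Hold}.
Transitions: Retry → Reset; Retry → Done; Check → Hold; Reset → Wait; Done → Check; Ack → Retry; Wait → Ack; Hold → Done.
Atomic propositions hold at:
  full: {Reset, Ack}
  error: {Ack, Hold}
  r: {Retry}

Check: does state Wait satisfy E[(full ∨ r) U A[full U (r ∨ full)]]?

Sat(full ∨ r) = {Retry, Reset, Ack}
Sat(r ∨ full) = {Retry, Reset, Ack}
A[full U (r ∨ full)]: least fixpoint, start Z0 = Sat((r ∨ full)) = {Retry, Reset, Ack}, add states in Sat(full) with every successor in Z. Already a fixed point.
Sat(A[full U (r ∨ full)]) = {Retry, Reset, Ack}
E[(full ∨ r) U A[full U (r ∨ full)]]: least fixpoint, start Z0 = Sat(A[full U (r ∨ full)]) = {Retry, Reset, Ack}, add states in Sat(full ∨ r) with some successor in Z. Already a fixed point.
Sat(E[(full ∨ r) U A[full U (r ∨ full)]]) = {Retry, Reset, Ack}
Wait ∉ Sat(E[(full ∨ r) U A[full U (r ∨ full)]]) = {Retry, Reset, Ack}, so the formula does not hold at Wait.

No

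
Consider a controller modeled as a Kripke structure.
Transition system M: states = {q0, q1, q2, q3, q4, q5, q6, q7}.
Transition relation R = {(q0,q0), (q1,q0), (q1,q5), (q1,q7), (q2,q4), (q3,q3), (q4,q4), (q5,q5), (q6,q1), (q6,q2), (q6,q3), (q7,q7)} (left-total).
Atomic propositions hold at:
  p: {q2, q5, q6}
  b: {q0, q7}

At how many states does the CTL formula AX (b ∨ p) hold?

4

Sat(b ∨ p) = {q0, q2, q5, q6, q7}
Sat(AX (b ∨ p)) = {s : every successor in {q0, q2, q5, q6, q7}} = {q0, q1, q5, q7}
|Sat(AX (b ∨ p))| = |{q0, q1, q5, q7}| = 4.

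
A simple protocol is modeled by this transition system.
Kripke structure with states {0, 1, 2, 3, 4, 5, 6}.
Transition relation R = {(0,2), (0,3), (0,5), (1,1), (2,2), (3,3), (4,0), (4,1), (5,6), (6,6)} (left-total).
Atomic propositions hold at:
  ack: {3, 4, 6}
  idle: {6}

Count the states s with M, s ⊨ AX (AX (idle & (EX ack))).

Sat(EX ack) = {s : some successor in {3, 4, 6}} = {0, 3, 5, 6}
Sat(idle & (EX ack)) = {6}
Sat(AX (idle & (EX ack))) = {s : every successor in {6}} = {5, 6}
Sat(AX (AX (idle & (EX ack)))) = {s : every successor in {5, 6}} = {5, 6}
|Sat(AX (AX (idle & (EX ack))))| = |{5, 6}| = 2.

2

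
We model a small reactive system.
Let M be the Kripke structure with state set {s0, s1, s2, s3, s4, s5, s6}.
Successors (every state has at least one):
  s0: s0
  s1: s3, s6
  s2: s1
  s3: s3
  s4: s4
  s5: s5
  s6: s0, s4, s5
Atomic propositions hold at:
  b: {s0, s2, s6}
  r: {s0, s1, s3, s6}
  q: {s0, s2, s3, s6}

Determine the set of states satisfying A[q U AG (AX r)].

{s0, s3}

Sat(AX r) = {s : every successor in {s0, s1, s3, s6}} = {s0, s1, s2, s3}
AG (AX r): greatest fixpoint, start Z0 = {s0, s1, s2, s3}, keep only states in Sat with every successor in Z. Z1 = {s0, s2, s3}; Z2 = {s0, s3}; fixed.
Sat(AG (AX r)) = {s0, s3}
A[q U AG (AX r)]: least fixpoint, start Z0 = Sat(AG (AX r)) = {s0, s3}, add states in Sat(q) with every successor in Z. Already a fixed point.
Sat(A[q U AG (AX r)]) = {s0, s3}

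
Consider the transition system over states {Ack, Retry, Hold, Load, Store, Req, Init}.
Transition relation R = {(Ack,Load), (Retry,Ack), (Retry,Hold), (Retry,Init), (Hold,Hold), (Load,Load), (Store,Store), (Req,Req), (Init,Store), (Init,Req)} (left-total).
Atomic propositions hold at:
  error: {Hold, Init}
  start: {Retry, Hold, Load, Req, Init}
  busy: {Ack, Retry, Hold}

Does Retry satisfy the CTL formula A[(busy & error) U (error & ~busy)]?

Sat(busy & error) = {Hold}
Sat(~busy) = {Load, Store, Req, Init}
Sat(error & ~busy) = {Init}
A[(busy & error) U (error & ~busy)]: least fixpoint, start Z0 = Sat((error & ~busy)) = {Init}, add states in Sat(busy & error) with every successor in Z. Already a fixed point.
Sat(A[(busy & error) U (error & ~busy)]) = {Init}
Retry ∉ Sat(A[(busy & error) U (error & ~busy)]) = {Init}, so the formula does not hold at Retry.

No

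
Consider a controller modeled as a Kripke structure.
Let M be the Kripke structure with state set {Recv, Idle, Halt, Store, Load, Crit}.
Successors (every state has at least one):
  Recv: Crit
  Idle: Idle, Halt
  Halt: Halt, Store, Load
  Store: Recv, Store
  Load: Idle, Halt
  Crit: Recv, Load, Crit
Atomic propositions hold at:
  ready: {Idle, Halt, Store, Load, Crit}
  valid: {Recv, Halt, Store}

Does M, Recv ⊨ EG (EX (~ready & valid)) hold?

Sat(~ready) = {Recv}
Sat(~ready & valid) = {Recv}
Sat(EX (~ready & valid)) = {s : some successor in {Recv}} = {Store, Crit}
EG (EX (~ready & valid)): greatest fixpoint, start Z0 = {Store, Crit}, keep only states in Sat with some successor in Z. Already a fixed point.
Sat(EG (EX (~ready & valid))) = {Store, Crit}
Recv ∉ Sat(EG (EX (~ready & valid))) = {Store, Crit}, so the formula does not hold at Recv.

No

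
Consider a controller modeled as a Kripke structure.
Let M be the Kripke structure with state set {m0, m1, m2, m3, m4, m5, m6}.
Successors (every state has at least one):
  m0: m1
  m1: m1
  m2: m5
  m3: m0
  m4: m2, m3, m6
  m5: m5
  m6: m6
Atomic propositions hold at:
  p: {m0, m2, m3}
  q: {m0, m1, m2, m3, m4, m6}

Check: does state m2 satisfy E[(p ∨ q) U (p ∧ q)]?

Yes

Sat(p ∨ q) = {m0, m1, m2, m3, m4, m6}
Sat(p ∧ q) = {m0, m2, m3}
E[(p ∨ q) U (p ∧ q)]: least fixpoint, start Z0 = Sat((p ∧ q)) = {m0, m2, m3}, add states in Sat(p ∨ q) with some successor in Z. Z1 = {m0, m2, m3, m4}; fixed.
Sat(E[(p ∨ q) U (p ∧ q)]) = {m0, m2, m3, m4}
m2 ∈ Sat(E[(p ∨ q) U (p ∧ q)]) = {m0, m2, m3, m4}, so the formula holds at m2.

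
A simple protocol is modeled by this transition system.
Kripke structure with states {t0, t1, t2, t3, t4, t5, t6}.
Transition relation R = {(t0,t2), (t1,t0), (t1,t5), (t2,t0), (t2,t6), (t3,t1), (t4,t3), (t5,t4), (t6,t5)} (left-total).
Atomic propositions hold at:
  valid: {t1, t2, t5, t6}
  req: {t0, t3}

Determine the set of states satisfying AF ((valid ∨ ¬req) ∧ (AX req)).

{t4, t5, t6}

Sat(¬req) = {t1, t2, t4, t5, t6}
Sat(valid ∨ ¬req) = {t1, t2, t4, t5, t6}
Sat(AX req) = {s : every successor in {t0, t3}} = {t4}
Sat((valid ∨ ¬req) ∧ (AX req)) = {t4}
AF ((valid ∨ ¬req) ∧ (AX req)): least fixpoint, start Z0 = {t4}, add states with every successor in Z. Z1 = {t4, t5}; Z2 = {t4, t5, t6}; fixed.
Sat(AF ((valid ∨ ¬req) ∧ (AX req))) = {t4, t5, t6}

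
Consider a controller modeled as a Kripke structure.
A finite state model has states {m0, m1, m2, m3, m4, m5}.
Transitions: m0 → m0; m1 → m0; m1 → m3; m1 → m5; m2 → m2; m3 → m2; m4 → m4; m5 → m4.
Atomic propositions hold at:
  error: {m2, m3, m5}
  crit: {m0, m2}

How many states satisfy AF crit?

AF crit: least fixpoint, start Z0 = {m0, m2}, add states with every successor in Z. Z1 = {m0, m2, m3}; fixed.
Sat(AF crit) = {m0, m2, m3}
|Sat(AF crit)| = |{m0, m2, m3}| = 3.

3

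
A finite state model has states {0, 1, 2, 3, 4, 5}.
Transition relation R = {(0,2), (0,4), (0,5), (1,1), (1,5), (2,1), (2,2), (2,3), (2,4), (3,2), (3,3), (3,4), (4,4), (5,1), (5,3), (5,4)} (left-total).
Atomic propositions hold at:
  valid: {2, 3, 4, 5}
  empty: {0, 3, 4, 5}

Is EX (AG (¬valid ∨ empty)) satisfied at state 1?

No

Sat(¬valid) = {0, 1}
Sat(¬valid ∨ empty) = {0, 1, 3, 4, 5}
AG (¬valid ∨ empty): greatest fixpoint, start Z0 = {0, 1, 3, 4, 5}, keep only states in Sat with every successor in Z. Z1 = {1, 4, 5}; Z2 = {1, 4}; Z3 = {4}; fixed.
Sat(AG (¬valid ∨ empty)) = {4}
Sat(EX (AG (¬valid ∨ empty))) = {s : some successor in {4}} = {0, 2, 3, 4, 5}
1 ∉ Sat(EX (AG (¬valid ∨ empty))) = {0, 2, 3, 4, 5}, so the formula does not hold at 1.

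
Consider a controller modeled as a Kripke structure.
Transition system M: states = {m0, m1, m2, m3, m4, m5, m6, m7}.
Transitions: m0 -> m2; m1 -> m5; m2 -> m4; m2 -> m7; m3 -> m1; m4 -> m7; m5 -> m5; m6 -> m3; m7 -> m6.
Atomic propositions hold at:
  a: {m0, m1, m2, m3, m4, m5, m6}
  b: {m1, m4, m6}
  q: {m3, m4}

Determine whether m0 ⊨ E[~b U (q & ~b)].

Sat(~b) = {m0, m2, m3, m5, m7}
Sat(q & ~b) = {m3}
E[~b U (q & ~b)]: least fixpoint, start Z0 = Sat((q & ~b)) = {m3}, add states in Sat(~b) with some successor in Z. Already a fixed point.
Sat(E[~b U (q & ~b)]) = {m3}
m0 ∉ Sat(E[~b U (q & ~b)]) = {m3}, so the formula does not hold at m0.

No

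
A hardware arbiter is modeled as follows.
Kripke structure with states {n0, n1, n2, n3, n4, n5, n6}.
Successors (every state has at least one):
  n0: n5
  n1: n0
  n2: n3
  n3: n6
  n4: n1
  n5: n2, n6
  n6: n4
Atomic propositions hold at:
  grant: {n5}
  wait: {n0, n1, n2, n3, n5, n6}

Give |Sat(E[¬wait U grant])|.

Sat(¬wait) = {n4}
E[¬wait U grant]: least fixpoint, start Z0 = Sat(grant) = {n5}, add states in Sat(¬wait) with some successor in Z. Already a fixed point.
Sat(E[¬wait U grant]) = {n5}
|Sat(E[¬wait U grant])| = |{n5}| = 1.

1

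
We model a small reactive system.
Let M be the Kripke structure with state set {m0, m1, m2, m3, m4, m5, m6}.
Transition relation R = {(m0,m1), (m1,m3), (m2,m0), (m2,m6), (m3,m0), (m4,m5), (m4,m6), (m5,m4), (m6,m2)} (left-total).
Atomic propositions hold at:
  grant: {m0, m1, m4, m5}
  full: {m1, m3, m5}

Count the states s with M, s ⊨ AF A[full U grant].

A[full U grant]: least fixpoint, start Z0 = Sat(grant) = {m0, m1, m4, m5}, add states in Sat(full) with every successor in Z. Z1 = {m0, m1, m3, m4, m5}; fixed.
Sat(A[full U grant]) = {m0, m1, m3, m4, m5}
AF A[full U grant]: least fixpoint, start Z0 = {m0, m1, m3, m4, m5}, add states with every successor in Z. Already a fixed point.
Sat(AF A[full U grant]) = {m0, m1, m3, m4, m5}
|Sat(AF A[full U grant])| = |{m0, m1, m3, m4, m5}| = 5.

5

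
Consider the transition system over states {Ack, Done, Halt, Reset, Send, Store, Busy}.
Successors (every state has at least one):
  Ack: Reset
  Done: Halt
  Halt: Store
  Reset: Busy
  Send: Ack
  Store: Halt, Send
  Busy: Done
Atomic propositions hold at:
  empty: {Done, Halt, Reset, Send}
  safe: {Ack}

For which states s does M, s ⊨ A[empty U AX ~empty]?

{Done, Halt, Reset, Send}

Sat(~empty) = {Ack, Store, Busy}
Sat(AX ~empty) = {s : every successor in {Ack, Store, Busy}} = {Halt, Reset, Send}
A[empty U AX ~empty]: least fixpoint, start Z0 = Sat(AX ~empty) = {Halt, Reset, Send}, add states in Sat(empty) with every successor in Z. Z1 = {Done, Halt, Reset, Send}; fixed.
Sat(A[empty U AX ~empty]) = {Done, Halt, Reset, Send}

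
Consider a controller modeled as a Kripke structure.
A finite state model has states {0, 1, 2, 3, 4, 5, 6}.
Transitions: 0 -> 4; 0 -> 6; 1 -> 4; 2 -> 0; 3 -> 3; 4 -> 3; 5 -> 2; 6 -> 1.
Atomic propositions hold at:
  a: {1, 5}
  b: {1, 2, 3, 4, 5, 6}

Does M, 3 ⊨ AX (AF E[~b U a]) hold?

Sat(~b) = {0}
E[~b U a]: least fixpoint, start Z0 = Sat(a) = {1, 5}, add states in Sat(~b) with some successor in Z. Already a fixed point.
Sat(E[~b U a]) = {1, 5}
AF E[~b U a]: least fixpoint, start Z0 = {1, 5}, add states with every successor in Z. Z1 = {1, 5, 6}; fixed.
Sat(AF E[~b U a]) = {1, 5, 6}
Sat(AX (AF E[~b U a])) = {s : every successor in {1, 5, 6}} = {6}
3 ∉ Sat(AX (AF E[~b U a])) = {6}, so the formula does not hold at 3.

No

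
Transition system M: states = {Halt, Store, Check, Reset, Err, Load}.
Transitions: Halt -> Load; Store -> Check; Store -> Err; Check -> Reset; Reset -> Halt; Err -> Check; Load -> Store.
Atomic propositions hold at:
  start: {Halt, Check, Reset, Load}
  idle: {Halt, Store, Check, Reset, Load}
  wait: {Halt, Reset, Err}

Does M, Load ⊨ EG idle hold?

EG idle: greatest fixpoint, start Z0 = {Halt, Store, Check, Reset, Load}, keep only states in Sat with some successor in Z. Already a fixed point.
Sat(EG idle) = {Halt, Store, Check, Reset, Load}
Load ∈ Sat(EG idle) = {Halt, Store, Check, Reset, Load}, so the formula holds at Load.

Yes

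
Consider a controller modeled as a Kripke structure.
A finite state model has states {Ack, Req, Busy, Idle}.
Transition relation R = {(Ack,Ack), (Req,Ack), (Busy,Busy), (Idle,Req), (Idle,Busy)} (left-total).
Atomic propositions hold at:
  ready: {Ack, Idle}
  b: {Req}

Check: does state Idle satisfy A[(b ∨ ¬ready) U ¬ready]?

Sat(¬ready) = {Req, Busy}
Sat(b ∨ ¬ready) = {Req, Busy}
A[(b ∨ ¬ready) U ¬ready]: least fixpoint, start Z0 = Sat(¬ready) = {Req, Busy}, add states in Sat(b ∨ ¬ready) with every successor in Z. Already a fixed point.
Sat(A[(b ∨ ¬ready) U ¬ready]) = {Req, Busy}
Idle ∉ Sat(A[(b ∨ ¬ready) U ¬ready]) = {Req, Busy}, so the formula does not hold at Idle.

No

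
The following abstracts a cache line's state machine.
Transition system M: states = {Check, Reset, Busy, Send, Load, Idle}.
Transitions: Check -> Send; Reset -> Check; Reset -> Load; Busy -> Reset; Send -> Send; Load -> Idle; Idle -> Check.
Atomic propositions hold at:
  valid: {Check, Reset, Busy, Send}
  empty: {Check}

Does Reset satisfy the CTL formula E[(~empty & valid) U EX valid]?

Yes

Sat(~empty) = {Reset, Busy, Send, Load, Idle}
Sat(~empty & valid) = {Reset, Busy, Send}
Sat(EX valid) = {s : some successor in {Check, Reset, Busy, Send}} = {Check, Reset, Busy, Send, Idle}
E[(~empty & valid) U EX valid]: least fixpoint, start Z0 = Sat(EX valid) = {Check, Reset, Busy, Send, Idle}, add states in Sat(~empty & valid) with some successor in Z. Already a fixed point.
Sat(E[(~empty & valid) U EX valid]) = {Check, Reset, Busy, Send, Idle}
Reset ∈ Sat(E[(~empty & valid) U EX valid]) = {Check, Reset, Busy, Send, Idle}, so the formula holds at Reset.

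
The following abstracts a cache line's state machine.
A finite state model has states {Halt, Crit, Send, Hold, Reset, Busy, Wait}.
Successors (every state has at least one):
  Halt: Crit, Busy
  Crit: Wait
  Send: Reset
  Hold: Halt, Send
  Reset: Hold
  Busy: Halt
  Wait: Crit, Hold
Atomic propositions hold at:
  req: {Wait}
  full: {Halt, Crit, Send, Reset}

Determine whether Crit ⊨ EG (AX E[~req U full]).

Sat(~req) = {Halt, Crit, Send, Hold, Reset, Busy}
E[~req U full]: least fixpoint, start Z0 = Sat(full) = {Halt, Crit, Send, Reset}, add states in Sat(~req) with some successor in Z. Z1 = {Halt, Crit, Send, Hold, Reset, Busy}; fixed.
Sat(E[~req U full]) = {Halt, Crit, Send, Hold, Reset, Busy}
Sat(AX E[~req U full]) = {s : every successor in {Halt, Crit, Send, Hold, Reset, Busy}} = {Halt, Send, Hold, Reset, Busy, Wait}
EG (AX E[~req U full]): greatest fixpoint, start Z0 = {Halt, Send, Hold, Reset, Busy, Wait}, keep only states in Sat with some successor in Z. Already a fixed point.
Sat(EG (AX E[~req U full])) = {Halt, Send, Hold, Reset, Busy, Wait}
Crit ∉ Sat(EG (AX E[~req U full])) = {Halt, Send, Hold, Reset, Busy, Wait}, so the formula does not hold at Crit.

No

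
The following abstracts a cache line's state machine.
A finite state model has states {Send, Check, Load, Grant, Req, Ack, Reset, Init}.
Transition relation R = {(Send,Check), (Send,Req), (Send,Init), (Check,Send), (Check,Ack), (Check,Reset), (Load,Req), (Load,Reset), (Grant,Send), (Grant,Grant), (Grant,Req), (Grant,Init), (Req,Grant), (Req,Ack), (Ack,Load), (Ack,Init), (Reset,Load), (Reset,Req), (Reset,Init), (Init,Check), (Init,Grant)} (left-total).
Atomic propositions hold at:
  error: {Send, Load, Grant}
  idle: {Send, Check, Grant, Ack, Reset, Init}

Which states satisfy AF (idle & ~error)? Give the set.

{Check, Ack, Reset, Init}

Sat(~error) = {Check, Req, Ack, Reset, Init}
Sat(idle & ~error) = {Check, Ack, Reset, Init}
AF (idle & ~error): least fixpoint, start Z0 = {Check, Ack, Reset, Init}, add states with every successor in Z. Already a fixed point.
Sat(AF (idle & ~error)) = {Check, Ack, Reset, Init}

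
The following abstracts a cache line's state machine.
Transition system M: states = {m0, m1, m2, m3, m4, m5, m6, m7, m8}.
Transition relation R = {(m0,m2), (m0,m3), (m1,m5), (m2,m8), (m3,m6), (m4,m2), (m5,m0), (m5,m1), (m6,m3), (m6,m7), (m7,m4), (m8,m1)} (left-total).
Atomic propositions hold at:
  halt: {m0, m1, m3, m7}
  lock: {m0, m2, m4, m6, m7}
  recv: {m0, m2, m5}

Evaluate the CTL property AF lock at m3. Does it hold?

AF lock: least fixpoint, start Z0 = {m0, m2, m4, m6, m7}, add states with every successor in Z. Z1 = {m0, m2, m3, m4, m6, m7}; fixed.
Sat(AF lock) = {m0, m2, m3, m4, m6, m7}
m3 ∈ Sat(AF lock) = {m0, m2, m3, m4, m6, m7}, so the formula holds at m3.

Yes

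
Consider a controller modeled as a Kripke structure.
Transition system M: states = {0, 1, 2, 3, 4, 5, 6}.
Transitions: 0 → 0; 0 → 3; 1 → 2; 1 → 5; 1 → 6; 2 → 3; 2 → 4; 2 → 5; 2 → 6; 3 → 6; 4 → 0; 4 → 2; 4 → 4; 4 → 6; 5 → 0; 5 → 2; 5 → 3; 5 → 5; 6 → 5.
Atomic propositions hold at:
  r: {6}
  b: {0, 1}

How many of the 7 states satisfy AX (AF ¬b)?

Sat(¬b) = {2, 3, 4, 5, 6}
AF ¬b: least fixpoint, start Z0 = {2, 3, 4, 5, 6}, add states with every successor in Z. Z1 = {1, 2, 3, 4, 5, 6}; fixed.
Sat(AF ¬b) = {1, 2, 3, 4, 5, 6}
Sat(AX (AF ¬b)) = {s : every successor in {1, 2, 3, 4, 5, 6}} = {1, 2, 3, 6}
|Sat(AX (AF ¬b))| = |{1, 2, 3, 6}| = 4.

4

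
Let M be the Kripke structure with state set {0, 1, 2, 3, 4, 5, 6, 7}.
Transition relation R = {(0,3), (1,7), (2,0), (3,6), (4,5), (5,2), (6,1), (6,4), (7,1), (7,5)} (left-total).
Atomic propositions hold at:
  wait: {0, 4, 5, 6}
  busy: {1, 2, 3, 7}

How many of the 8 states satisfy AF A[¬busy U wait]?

Sat(¬busy) = {0, 4, 5, 6}
A[¬busy U wait]: least fixpoint, start Z0 = Sat(wait) = {0, 4, 5, 6}, add states in Sat(¬busy) with every successor in Z. Already a fixed point.
Sat(A[¬busy U wait]) = {0, 4, 5, 6}
AF A[¬busy U wait]: least fixpoint, start Z0 = {0, 4, 5, 6}, add states with every successor in Z. Z1 = {0, 2, 3, 4, 5, 6}; fixed.
Sat(AF A[¬busy U wait]) = {0, 2, 3, 4, 5, 6}
|Sat(AF A[¬busy U wait])| = |{0, 2, 3, 4, 5, 6}| = 6.

6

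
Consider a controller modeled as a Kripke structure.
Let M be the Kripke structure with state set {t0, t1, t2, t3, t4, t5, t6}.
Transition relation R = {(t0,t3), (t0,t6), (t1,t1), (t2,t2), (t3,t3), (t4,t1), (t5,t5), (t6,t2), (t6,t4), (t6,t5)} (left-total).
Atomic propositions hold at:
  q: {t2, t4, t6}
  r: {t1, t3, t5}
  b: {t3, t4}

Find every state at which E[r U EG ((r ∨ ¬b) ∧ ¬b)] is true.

Sat(¬b) = {t0, t1, t2, t5, t6}
Sat(r ∨ ¬b) = {t0, t1, t2, t3, t5, t6}
Sat((r ∨ ¬b) ∧ ¬b) = {t0, t1, t2, t5, t6}
EG ((r ∨ ¬b) ∧ ¬b): greatest fixpoint, start Z0 = {t0, t1, t2, t5, t6}, keep only states in Sat with some successor in Z. Already a fixed point.
Sat(EG ((r ∨ ¬b) ∧ ¬b)) = {t0, t1, t2, t5, t6}
E[r U EG ((r ∨ ¬b) ∧ ¬b)]: least fixpoint, start Z0 = Sat(EG ((r ∨ ¬b) ∧ ¬b)) = {t0, t1, t2, t5, t6}, add states in Sat(r) with some successor in Z. Already a fixed point.
Sat(E[r U EG ((r ∨ ¬b) ∧ ¬b)]) = {t0, t1, t2, t5, t6}

{t0, t1, t2, t5, t6}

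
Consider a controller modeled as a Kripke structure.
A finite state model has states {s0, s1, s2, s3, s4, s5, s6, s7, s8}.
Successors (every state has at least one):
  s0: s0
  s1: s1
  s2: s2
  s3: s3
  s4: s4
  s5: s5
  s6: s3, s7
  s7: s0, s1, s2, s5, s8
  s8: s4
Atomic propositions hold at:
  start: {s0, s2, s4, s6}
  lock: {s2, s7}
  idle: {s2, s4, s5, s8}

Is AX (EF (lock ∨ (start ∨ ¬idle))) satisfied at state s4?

Sat(¬idle) = {s0, s1, s3, s6, s7}
Sat(start ∨ ¬idle) = {s0, s1, s2, s3, s4, s6, s7}
Sat(lock ∨ (start ∨ ¬idle)) = {s0, s1, s2, s3, s4, s6, s7}
EF (lock ∨ (start ∨ ¬idle)): least fixpoint, start Z0 = {s0, s1, s2, s3, s4, s6, s7}, add states with some successor in Z. Z1 = {s0, s1, s2, s3, s4, s6, s7, s8}; fixed.
Sat(EF (lock ∨ (start ∨ ¬idle))) = {s0, s1, s2, s3, s4, s6, s7, s8}
Sat(AX (EF (lock ∨ (start ∨ ¬idle)))) = {s : every successor in {s0, s1, s2, s3, s4, s6, s7, s8}} = {s0, s1, s2, s3, s4, s6, s8}
s4 ∈ Sat(AX (EF (lock ∨ (start ∨ ¬idle)))) = {s0, s1, s2, s3, s4, s6, s8}, so the formula holds at s4.

Yes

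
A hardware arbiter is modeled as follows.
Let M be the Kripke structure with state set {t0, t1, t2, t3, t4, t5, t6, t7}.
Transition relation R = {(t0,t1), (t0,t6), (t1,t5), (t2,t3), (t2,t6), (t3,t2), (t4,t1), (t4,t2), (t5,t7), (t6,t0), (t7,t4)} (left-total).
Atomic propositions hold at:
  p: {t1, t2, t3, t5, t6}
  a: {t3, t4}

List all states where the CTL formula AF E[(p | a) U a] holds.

{t1, t2, t3, t4, t5, t7}

Sat(p | a) = {t1, t2, t3, t4, t5, t6}
E[(p | a) U a]: least fixpoint, start Z0 = Sat(a) = {t3, t4}, add states in Sat(p | a) with some successor in Z. Z1 = {t2, t3, t4}; fixed.
Sat(E[(p | a) U a]) = {t2, t3, t4}
AF E[(p | a) U a]: least fixpoint, start Z0 = {t2, t3, t4}, add states with every successor in Z. Z1 = {t2, t3, t4, t7}; Z2 = {t2, t3, t4, t5, t7}; Z3 = {t1, t2, t3, t4, t5, t7}; fixed.
Sat(AF E[(p | a) U a]) = {t1, t2, t3, t4, t5, t7}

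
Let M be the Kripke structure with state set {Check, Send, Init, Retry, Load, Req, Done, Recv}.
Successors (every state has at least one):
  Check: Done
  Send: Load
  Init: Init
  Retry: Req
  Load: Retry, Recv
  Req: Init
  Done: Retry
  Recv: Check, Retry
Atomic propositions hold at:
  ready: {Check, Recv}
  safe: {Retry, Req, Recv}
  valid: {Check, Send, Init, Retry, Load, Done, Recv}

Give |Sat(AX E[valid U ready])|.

E[valid U ready]: least fixpoint, start Z0 = Sat(ready) = {Check, Recv}, add states in Sat(valid) with some successor in Z. Z1 = {Check, Load, Recv}; Z2 = {Check, Send, Load, Recv}; fixed.
Sat(E[valid U ready]) = {Check, Send, Load, Recv}
Sat(AX E[valid U ready]) = {s : every successor in {Check, Send, Load, Recv}} = {Send}
|Sat(AX E[valid U ready])| = |{Send}| = 1.

1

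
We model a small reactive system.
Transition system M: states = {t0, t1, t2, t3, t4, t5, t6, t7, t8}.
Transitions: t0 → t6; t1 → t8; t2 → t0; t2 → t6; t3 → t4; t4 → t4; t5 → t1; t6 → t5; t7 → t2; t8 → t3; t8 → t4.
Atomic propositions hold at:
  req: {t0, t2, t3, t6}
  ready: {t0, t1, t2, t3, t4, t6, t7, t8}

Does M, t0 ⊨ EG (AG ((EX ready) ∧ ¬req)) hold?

Sat(EX ready) = {s : some successor in {t0, t1, t2, t3, t4, t6, t7, t8}} = {t0, t1, t2, t3, t4, t5, t7, t8}
Sat(¬req) = {t1, t4, t5, t7, t8}
Sat((EX ready) ∧ ¬req) = {t1, t4, t5, t7, t8}
AG ((EX ready) ∧ ¬req): greatest fixpoint, start Z0 = {t1, t4, t5, t7, t8}, keep only states in Sat with every successor in Z. Z1 = {t1, t4, t5}; Z2 = {t4, t5}; Z3 = {t4}; fixed.
Sat(AG ((EX ready) ∧ ¬req)) = {t4}
EG (AG ((EX ready) ∧ ¬req)): greatest fixpoint, start Z0 = {t4}, keep only states in Sat with some successor in Z. Already a fixed point.
Sat(EG (AG ((EX ready) ∧ ¬req))) = {t4}
t0 ∉ Sat(EG (AG ((EX ready) ∧ ¬req))) = {t4}, so the formula does not hold at t0.

No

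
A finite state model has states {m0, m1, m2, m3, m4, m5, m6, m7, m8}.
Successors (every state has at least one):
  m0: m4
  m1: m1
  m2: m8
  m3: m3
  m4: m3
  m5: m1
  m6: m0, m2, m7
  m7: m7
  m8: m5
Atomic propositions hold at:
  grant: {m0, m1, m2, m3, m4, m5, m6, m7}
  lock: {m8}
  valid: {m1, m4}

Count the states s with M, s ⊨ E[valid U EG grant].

EG grant: greatest fixpoint, start Z0 = {m0, m1, m2, m3, m4, m5, m6, m7}, keep only states in Sat with some successor in Z. Z1 = {m0, m1, m3, m4, m5, m6, m7}; fixed.
Sat(EG grant) = {m0, m1, m3, m4, m5, m6, m7}
E[valid U EG grant]: least fixpoint, start Z0 = Sat(EG grant) = {m0, m1, m3, m4, m5, m6, m7}, add states in Sat(valid) with some successor in Z. Already a fixed point.
Sat(E[valid U EG grant]) = {m0, m1, m3, m4, m5, m6, m7}
|Sat(E[valid U EG grant])| = |{m0, m1, m3, m4, m5, m6, m7}| = 7.

7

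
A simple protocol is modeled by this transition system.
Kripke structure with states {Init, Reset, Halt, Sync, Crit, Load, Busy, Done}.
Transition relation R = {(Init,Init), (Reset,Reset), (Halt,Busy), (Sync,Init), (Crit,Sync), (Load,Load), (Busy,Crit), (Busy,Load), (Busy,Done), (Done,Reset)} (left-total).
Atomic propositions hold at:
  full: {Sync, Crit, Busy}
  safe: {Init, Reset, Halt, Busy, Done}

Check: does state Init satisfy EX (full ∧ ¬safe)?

No

Sat(¬safe) = {Sync, Crit, Load}
Sat(full ∧ ¬safe) = {Sync, Crit}
Sat(EX (full ∧ ¬safe)) = {s : some successor in {Sync, Crit}} = {Crit, Busy}
Init ∉ Sat(EX (full ∧ ¬safe)) = {Crit, Busy}, so the formula does not hold at Init.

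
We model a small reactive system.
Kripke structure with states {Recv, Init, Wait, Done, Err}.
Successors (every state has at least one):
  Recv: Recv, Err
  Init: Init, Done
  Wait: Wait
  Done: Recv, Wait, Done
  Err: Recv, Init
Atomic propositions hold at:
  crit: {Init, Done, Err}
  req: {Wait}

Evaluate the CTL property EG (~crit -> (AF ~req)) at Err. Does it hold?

Yes

Sat(~crit) = {Recv, Wait}
Sat(~req) = {Recv, Init, Done, Err}
AF ~req: least fixpoint, start Z0 = {Recv, Init, Done, Err}, add states with every successor in Z. Already a fixed point.
Sat(AF ~req) = {Recv, Init, Done, Err}
Sat(~crit -> (AF ~req)) = {Recv, Init, Done, Err}
EG (~crit -> (AF ~req)): greatest fixpoint, start Z0 = {Recv, Init, Done, Err}, keep only states in Sat with some successor in Z. Already a fixed point.
Sat(EG (~crit -> (AF ~req))) = {Recv, Init, Done, Err}
Err ∈ Sat(EG (~crit -> (AF ~req))) = {Recv, Init, Done, Err}, so the formula holds at Err.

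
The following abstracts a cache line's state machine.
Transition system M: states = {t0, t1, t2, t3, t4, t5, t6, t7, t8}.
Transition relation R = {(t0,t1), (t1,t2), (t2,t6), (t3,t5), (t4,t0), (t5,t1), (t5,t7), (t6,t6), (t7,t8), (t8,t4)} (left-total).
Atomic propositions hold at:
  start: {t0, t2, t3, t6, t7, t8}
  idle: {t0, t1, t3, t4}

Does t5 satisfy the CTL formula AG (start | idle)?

No

Sat(start | idle) = {t0, t1, t2, t3, t4, t6, t7, t8}
AG (start | idle): greatest fixpoint, start Z0 = {t0, t1, t2, t3, t4, t6, t7, t8}, keep only states in Sat with every successor in Z. Z1 = {t0, t1, t2, t4, t6, t7, t8}; fixed.
Sat(AG (start | idle)) = {t0, t1, t2, t4, t6, t7, t8}
t5 ∉ Sat(AG (start | idle)) = {t0, t1, t2, t4, t6, t7, t8}, so the formula does not hold at t5.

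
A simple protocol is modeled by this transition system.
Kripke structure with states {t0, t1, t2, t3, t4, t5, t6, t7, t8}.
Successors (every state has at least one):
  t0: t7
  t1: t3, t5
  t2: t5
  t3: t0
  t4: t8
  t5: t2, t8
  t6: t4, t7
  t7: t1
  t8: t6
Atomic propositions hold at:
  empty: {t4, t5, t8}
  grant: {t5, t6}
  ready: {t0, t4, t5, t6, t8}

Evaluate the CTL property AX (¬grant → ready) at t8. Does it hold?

Yes

Sat(¬grant) = {t0, t1, t2, t3, t4, t7, t8}
Sat(¬grant → ready) = {t0, t4, t5, t6, t8}
Sat(AX (¬grant → ready)) = {s : every successor in {t0, t4, t5, t6, t8}} = {t2, t3, t4, t8}
t8 ∈ Sat(AX (¬grant → ready)) = {t2, t3, t4, t8}, so the formula holds at t8.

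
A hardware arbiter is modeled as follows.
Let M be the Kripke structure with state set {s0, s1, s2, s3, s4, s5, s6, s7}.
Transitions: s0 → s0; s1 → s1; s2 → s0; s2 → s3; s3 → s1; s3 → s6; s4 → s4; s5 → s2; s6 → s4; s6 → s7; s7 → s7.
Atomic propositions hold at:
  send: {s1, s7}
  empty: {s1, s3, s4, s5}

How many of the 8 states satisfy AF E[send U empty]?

4

E[send U empty]: least fixpoint, start Z0 = Sat(empty) = {s1, s3, s4, s5}, add states in Sat(send) with some successor in Z. Already a fixed point.
Sat(E[send U empty]) = {s1, s3, s4, s5}
AF E[send U empty]: least fixpoint, start Z0 = {s1, s3, s4, s5}, add states with every successor in Z. Already a fixed point.
Sat(AF E[send U empty]) = {s1, s3, s4, s5}
|Sat(AF E[send U empty])| = |{s1, s3, s4, s5}| = 4.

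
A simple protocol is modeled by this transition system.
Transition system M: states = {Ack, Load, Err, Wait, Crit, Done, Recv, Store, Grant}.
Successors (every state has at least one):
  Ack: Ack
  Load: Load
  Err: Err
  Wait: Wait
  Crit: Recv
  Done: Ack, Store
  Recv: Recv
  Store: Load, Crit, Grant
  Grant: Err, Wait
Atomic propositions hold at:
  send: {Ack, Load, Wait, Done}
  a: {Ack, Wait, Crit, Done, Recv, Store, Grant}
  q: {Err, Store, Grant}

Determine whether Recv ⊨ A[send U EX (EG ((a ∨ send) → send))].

No

Sat(a ∨ send) = {Ack, Load, Wait, Crit, Done, Recv, Store, Grant}
Sat((a ∨ send) → send) = {Ack, Load, Err, Wait, Done}
EG ((a ∨ send) → send): greatest fixpoint, start Z0 = {Ack, Load, Err, Wait, Done}, keep only states in Sat with some successor in Z. Already a fixed point.
Sat(EG ((a ∨ send) → send)) = {Ack, Load, Err, Wait, Done}
Sat(EX (EG ((a ∨ send) → send))) = {s : some successor in {Ack, Load, Err, Wait, Done}} = {Ack, Load, Err, Wait, Done, Store, Grant}
A[send U EX (EG ((a ∨ send) → send))]: least fixpoint, start Z0 = Sat(EX (EG ((a ∨ send) → send))) = {Ack, Load, Err, Wait, Done, Store, Grant}, add states in Sat(send) with every successor in Z. Already a fixed point.
Sat(A[send U EX (EG ((a ∨ send) → send))]) = {Ack, Load, Err, Wait, Done, Store, Grant}
Recv ∉ Sat(A[send U EX (EG ((a ∨ send) → send))]) = {Ack, Load, Err, Wait, Done, Store, Grant}, so the formula does not hold at Recv.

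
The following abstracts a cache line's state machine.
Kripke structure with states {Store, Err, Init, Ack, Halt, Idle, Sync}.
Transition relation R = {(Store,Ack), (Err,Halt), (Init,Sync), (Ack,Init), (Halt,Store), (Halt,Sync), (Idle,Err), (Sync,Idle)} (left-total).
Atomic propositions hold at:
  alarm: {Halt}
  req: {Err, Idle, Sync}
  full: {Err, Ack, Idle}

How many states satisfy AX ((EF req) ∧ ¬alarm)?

6

EF req: least fixpoint, start Z0 = {Err, Idle, Sync}, add states with some successor in Z. Z1 = {Err, Init, Halt, Idle, Sync}; Z2 = {Err, Init, Ack, Halt, Idle, Sync}; Z3 = {Store, Err, Init, Ack, Halt, Idle, Sync}; fixed.
Sat(EF req) = {Store, Err, Init, Ack, Halt, Idle, Sync}
Sat(¬alarm) = {Store, Err, Init, Ack, Idle, Sync}
Sat((EF req) ∧ ¬alarm) = {Store, Err, Init, Ack, Idle, Sync}
Sat(AX ((EF req) ∧ ¬alarm)) = {s : every successor in {Store, Err, Init, Ack, Idle, Sync}} = {Store, Init, Ack, Halt, Idle, Sync}
|Sat(AX ((EF req) ∧ ¬alarm))| = |{Store, Init, Ack, Halt, Idle, Sync}| = 6.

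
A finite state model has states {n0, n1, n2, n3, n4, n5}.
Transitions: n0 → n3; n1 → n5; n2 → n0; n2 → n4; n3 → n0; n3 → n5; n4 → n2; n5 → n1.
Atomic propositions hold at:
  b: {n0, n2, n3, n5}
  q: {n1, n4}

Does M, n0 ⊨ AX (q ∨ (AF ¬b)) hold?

No

Sat(¬b) = {n1, n4}
AF ¬b: least fixpoint, start Z0 = {n1, n4}, add states with every successor in Z. Z1 = {n1, n4, n5}; fixed.
Sat(AF ¬b) = {n1, n4, n5}
Sat(q ∨ (AF ¬b)) = {n1, n4, n5}
Sat(AX (q ∨ (AF ¬b))) = {s : every successor in {n1, n4, n5}} = {n1, n5}
n0 ∉ Sat(AX (q ∨ (AF ¬b))) = {n1, n5}, so the formula does not hold at n0.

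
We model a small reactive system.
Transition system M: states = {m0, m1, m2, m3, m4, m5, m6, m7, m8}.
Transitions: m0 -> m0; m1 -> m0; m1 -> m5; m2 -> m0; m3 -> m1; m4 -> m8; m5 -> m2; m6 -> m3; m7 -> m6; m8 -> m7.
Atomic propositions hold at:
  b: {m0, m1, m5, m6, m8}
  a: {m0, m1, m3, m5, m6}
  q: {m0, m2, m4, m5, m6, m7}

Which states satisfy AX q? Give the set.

{m0, m1, m2, m5, m7, m8}

Sat(AX q) = {s : every successor in {m0, m2, m4, m5, m6, m7}} = {m0, m1, m2, m5, m7, m8}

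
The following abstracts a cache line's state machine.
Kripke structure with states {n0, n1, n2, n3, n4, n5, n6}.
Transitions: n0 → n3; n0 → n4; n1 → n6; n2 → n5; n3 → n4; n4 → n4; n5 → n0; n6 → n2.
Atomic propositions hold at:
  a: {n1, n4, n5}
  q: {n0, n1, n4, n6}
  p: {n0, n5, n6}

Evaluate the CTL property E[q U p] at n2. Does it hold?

No

E[q U p]: least fixpoint, start Z0 = Sat(p) = {n0, n5, n6}, add states in Sat(q) with some successor in Z. Z1 = {n0, n1, n5, n6}; fixed.
Sat(E[q U p]) = {n0, n1, n5, n6}
n2 ∉ Sat(E[q U p]) = {n0, n1, n5, n6}, so the formula does not hold at n2.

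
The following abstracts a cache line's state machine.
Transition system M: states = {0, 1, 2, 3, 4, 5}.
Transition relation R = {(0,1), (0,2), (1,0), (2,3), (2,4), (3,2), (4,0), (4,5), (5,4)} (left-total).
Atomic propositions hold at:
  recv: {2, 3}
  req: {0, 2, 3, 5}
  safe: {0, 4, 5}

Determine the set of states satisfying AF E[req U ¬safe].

{0, 1, 2, 3}

Sat(¬safe) = {1, 2, 3}
E[req U ¬safe]: least fixpoint, start Z0 = Sat(¬safe) = {1, 2, 3}, add states in Sat(req) with some successor in Z. Z1 = {0, 1, 2, 3}; fixed.
Sat(E[req U ¬safe]) = {0, 1, 2, 3}
AF E[req U ¬safe]: least fixpoint, start Z0 = {0, 1, 2, 3}, add states with every successor in Z. Already a fixed point.
Sat(AF E[req U ¬safe]) = {0, 1, 2, 3}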